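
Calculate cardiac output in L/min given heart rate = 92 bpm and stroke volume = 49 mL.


CO = HR * SV
CO = 92 * 49 / 1000
CO = 4.508 L/min


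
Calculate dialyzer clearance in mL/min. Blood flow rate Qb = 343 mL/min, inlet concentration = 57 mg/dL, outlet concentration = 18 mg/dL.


K = Qb * (Cb_in - Cb_out) / Cb_in
K = 343 * (57 - 18) / 57
K = 234.7 mL/min


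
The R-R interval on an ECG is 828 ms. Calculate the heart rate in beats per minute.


HR = 60 / RR_interval(s)
RR = 828 ms = 0.828 s
HR = 60 / 0.828 = 72.46 bpm


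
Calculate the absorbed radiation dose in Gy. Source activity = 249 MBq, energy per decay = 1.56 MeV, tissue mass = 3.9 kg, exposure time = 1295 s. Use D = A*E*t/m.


A = 249 MBq = 2.4900e+08 Bq
E = 1.56 MeV = 2.49912e-13 J
D = A*E*t/m = 2.4900e+08*2.49912e-13*1295/3.9
D = 0.02066 Gy


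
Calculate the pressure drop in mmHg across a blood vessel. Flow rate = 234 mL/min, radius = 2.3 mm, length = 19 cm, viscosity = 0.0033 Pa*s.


dP = 8*mu*L*Q / (pi*r^4)
Q = 234 mL/min = 3.9e-06 m^3/s
dP = 222.516 Pa = 222.516 / 133.322 mmHg = 1.669 mmHg


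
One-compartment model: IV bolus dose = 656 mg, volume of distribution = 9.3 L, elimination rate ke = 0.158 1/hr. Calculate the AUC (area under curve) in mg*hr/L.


C0 = Dose/Vd = 656/9.3 = 70.5376 mg/L
AUC = C0/ke = 70.5376/0.158
AUC = 446.4 mg*hr/L


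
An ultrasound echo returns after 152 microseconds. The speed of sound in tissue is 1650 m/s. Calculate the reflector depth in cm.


depth = c * t / 2
t = 152 us = 1.5200e-04 s
depth = 1650 * 1.5200e-04 / 2
depth = 0.1254 m = 12.54 cm


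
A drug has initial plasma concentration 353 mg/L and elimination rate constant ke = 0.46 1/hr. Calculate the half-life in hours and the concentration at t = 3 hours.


t_half = ln(2) / ke = 0.693147 / 0.46 = 1.507 hr
C(t) = C0 * exp(-ke*t) = 353 * exp(-0.46*3)
C(3) = 88.81 mg/L


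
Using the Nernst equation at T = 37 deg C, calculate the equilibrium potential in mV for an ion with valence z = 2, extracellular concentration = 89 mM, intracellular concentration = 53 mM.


E = (RT/(zF)) * ln(C_out/C_in)
T = 37 + 273.15 = 310.15 K
E = (8.314 * 310.15 / (2 * 96485)) * ln(89/53)
E = 6.926 mV


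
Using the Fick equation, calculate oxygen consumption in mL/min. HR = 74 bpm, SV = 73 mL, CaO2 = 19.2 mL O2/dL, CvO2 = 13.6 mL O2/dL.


CO = HR*SV = 74*73/1000 = 5.402 L/min
a-v O2 diff = 19.2 - 13.6 = 5.6 mL/dL
VO2 = CO * (CaO2-CvO2) * 10 dL/L
VO2 = 5.402 * 5.6 * 10
VO2 = 302.5 mL/min


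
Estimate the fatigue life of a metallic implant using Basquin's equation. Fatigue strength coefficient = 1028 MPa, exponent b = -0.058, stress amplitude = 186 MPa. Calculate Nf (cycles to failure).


sigma_a = sigma_f' * (2Nf)^b
2Nf = (sigma_a/sigma_f')^(1/b)
2Nf = (186/1028)^(1/-0.058)
2Nf = 6.3296872e+12
Nf = 3.1648e+12


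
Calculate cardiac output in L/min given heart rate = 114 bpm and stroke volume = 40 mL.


CO = HR * SV
CO = 114 * 40 / 1000
CO = 4.56 L/min


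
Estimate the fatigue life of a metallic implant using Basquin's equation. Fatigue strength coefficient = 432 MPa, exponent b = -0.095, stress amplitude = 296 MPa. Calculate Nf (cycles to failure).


sigma_a = sigma_f' * (2Nf)^b
2Nf = (sigma_a/sigma_f')^(1/b)
2Nf = (296/432)^(1/-0.095)
2Nf = 53.49796
Nf = 26.75


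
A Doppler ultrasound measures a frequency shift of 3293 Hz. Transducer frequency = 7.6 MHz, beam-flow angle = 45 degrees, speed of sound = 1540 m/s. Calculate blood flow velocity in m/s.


v = fd * c / (2 * f0 * cos(theta))
v = 3293 * 1540 / (2 * 7.6000e+06 * cos(45))
v = 0.4718 m/s


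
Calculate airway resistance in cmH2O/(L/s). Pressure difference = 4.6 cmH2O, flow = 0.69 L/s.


R = dP / flow
R = 4.6 / 0.69
R = 6.667 cmH2O/(L/s)


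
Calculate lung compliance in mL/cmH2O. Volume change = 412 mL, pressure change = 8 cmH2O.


C = dV / dP
C = 412 / 8
C = 51.5 mL/cmH2O


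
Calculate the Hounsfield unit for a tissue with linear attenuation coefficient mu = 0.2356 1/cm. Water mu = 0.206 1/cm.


HU = ((mu_tissue - mu_water) / mu_water) * 1000
HU = ((0.2356 - 0.206) / 0.206) * 1000
HU = 143.7


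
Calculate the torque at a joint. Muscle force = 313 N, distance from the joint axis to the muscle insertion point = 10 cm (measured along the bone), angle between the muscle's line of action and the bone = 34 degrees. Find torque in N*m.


Torque = F * d * sin(theta)   (moment arm = d*sin(theta))
d = 10 cm = 0.1 m
Torque = 313 * 0.1 * sin(34)
Torque = 17.5 N*m


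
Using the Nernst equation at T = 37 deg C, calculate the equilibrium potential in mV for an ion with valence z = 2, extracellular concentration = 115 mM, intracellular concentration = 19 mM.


E = (RT/(zF)) * ln(C_out/C_in)
T = 37 + 273.15 = 310.15 K
E = (8.314 * 310.15 / (2 * 96485)) * ln(115/19)
E = 24.06 mV


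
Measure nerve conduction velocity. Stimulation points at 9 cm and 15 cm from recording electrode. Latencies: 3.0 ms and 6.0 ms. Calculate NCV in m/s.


Distance = (15 - 9) / 100 = 0.06 m
dt = (6.0 - 3.0) / 1000 = 0.003 s
NCV = dist / dt = 20 m/s


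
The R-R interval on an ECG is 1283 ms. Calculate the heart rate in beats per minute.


HR = 60 / RR_interval(s)
RR = 1283 ms = 1.283 s
HR = 60 / 1.283 = 46.77 bpm


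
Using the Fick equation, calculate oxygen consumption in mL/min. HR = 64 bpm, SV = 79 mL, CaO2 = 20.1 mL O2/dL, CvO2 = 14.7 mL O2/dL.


CO = HR*SV = 64*79/1000 = 5.056 L/min
a-v O2 diff = 20.1 - 14.7 = 5.4 mL/dL
VO2 = CO * (CaO2-CvO2) * 10 dL/L
VO2 = 5.056 * 5.4 * 10
VO2 = 273 mL/min


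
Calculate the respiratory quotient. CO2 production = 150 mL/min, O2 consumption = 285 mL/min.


RQ = VCO2 / VO2
RQ = 150 / 285
RQ = 0.5263


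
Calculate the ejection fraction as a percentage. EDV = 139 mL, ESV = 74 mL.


SV = EDV - ESV = 139 - 74 = 65 mL
EF = SV/EDV * 100 = 65/139 * 100
EF = 46.76%


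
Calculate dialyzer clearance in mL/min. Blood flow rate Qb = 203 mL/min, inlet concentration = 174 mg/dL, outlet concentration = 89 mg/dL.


K = Qb * (Cb_in - Cb_out) / Cb_in
K = 203 * (174 - 89) / 174
K = 99.17 mL/min


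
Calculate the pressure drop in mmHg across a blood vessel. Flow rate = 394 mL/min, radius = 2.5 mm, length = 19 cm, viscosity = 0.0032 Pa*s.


dP = 8*mu*L*Q / (pi*r^4)
Q = 394 mL/min = 6.56667e-06 m^3/s
dP = 260.273 Pa = 260.273 / 133.322 mmHg = 1.952 mmHg


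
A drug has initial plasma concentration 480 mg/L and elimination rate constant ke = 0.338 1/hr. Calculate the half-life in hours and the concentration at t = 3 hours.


t_half = ln(2) / ke = 0.693147 / 0.338 = 2.051 hr
C(t) = C0 * exp(-ke*t) = 480 * exp(-0.338*3)
C(3) = 174.1 mg/L


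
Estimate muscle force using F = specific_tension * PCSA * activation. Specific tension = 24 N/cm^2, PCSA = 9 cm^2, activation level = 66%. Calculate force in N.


F = sigma * PCSA * activation
F = 24 * 9 * 0.66
F = 142.6 N


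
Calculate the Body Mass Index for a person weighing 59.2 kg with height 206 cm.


BMI = weight / height^2
height = 206 cm = 2.06 m
BMI = 59.2 / 2.06^2
BMI = 13.95 kg/m^2


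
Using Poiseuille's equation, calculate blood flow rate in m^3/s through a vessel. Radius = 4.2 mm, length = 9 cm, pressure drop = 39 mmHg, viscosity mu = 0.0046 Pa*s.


Q = pi*r^4*dP / (8*mu*L)
r = 0.0042 m, L = 0.09 m
dP = 39 mmHg = 5199.558 Pa
Q = 0.001535 m^3/s


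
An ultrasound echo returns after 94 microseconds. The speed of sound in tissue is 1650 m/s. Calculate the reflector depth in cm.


depth = c * t / 2
t = 94 us = 9.4000e-05 s
depth = 1650 * 9.4000e-05 / 2
depth = 0.07755 m = 7.755 cm


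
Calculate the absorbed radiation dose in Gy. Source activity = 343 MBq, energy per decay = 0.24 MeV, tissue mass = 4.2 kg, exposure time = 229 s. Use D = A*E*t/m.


A = 343 MBq = 3.4300e+08 Bq
E = 0.24 MeV = 3.8448e-14 J
D = A*E*t/m = 3.4300e+08*3.8448e-14*229/4.2
D = 7.1904e-04 Gy


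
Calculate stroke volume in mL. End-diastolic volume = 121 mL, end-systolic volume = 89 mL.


SV = EDV - ESV
SV = 121 - 89
SV = 32 mL


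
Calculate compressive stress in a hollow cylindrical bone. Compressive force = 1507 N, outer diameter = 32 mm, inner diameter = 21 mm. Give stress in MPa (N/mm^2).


A = pi*(r_o^2 - r_i^2)
r_o = 16 mm, r_i = 10.5 mm
A = 457.887 mm^2
sigma = F/A = 1507 / 457.887
sigma = 3.291 MPa


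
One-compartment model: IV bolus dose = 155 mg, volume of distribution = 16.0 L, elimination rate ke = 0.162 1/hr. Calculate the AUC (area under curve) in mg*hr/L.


C0 = Dose/Vd = 155/16.0 = 9.6875 mg/L
AUC = C0/ke = 9.6875/0.162
AUC = 59.8 mg*hr/L


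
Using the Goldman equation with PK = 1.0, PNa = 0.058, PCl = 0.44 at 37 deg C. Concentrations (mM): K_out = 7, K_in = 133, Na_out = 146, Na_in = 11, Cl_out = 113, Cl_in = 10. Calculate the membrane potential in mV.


Vm = (RT/F)*ln((PK*Ko + PNa*Nao + PCl*Cli)/(PK*Ki + PNa*Nai + PCl*Clo))
Numer = 19.868, Denom = 183.358
Vm = -59.39 mV


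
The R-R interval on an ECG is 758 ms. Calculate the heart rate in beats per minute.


HR = 60 / RR_interval(s)
RR = 758 ms = 0.758 s
HR = 60 / 0.758 = 79.16 bpm


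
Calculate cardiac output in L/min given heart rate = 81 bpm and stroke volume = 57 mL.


CO = HR * SV
CO = 81 * 57 / 1000
CO = 4.617 L/min


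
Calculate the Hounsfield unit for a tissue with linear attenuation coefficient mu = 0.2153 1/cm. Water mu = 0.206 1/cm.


HU = ((mu_tissue - mu_water) / mu_water) * 1000
HU = ((0.2153 - 0.206) / 0.206) * 1000
HU = 45.15


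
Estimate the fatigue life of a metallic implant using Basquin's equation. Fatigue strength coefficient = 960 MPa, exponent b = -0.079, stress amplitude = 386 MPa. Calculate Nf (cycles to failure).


sigma_a = sigma_f' * (2Nf)^b
2Nf = (sigma_a/sigma_f')^(1/b)
2Nf = (386/960)^(1/-0.079)
2Nf = 102013.42
Nf = 5.101e+04


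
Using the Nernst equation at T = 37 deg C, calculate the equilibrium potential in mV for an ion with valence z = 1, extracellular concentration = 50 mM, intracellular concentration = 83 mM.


E = (RT/(zF)) * ln(C_out/C_in)
T = 37 + 273.15 = 310.15 K
E = (8.314 * 310.15 / (1 * 96485)) * ln(50/83)
E = -13.54 mV


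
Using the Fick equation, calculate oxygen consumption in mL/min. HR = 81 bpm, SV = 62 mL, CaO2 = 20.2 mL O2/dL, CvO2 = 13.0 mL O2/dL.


CO = HR*SV = 81*62/1000 = 5.022 L/min
a-v O2 diff = 20.2 - 13.0 = 7.2 mL/dL
VO2 = CO * (CaO2-CvO2) * 10 dL/L
VO2 = 5.022 * 7.2 * 10
VO2 = 361.6 mL/min


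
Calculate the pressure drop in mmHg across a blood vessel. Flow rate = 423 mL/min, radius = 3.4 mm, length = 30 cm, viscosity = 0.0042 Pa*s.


dP = 8*mu*L*Q / (pi*r^4)
Q = 423 mL/min = 7.05e-06 m^3/s
dP = 169.272 Pa = 169.272 / 133.322 mmHg = 1.27 mmHg


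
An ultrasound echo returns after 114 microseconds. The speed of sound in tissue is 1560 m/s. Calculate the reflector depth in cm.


depth = c * t / 2
t = 114 us = 1.1400e-04 s
depth = 1560 * 1.1400e-04 / 2
depth = 0.08892 m = 8.892 cm


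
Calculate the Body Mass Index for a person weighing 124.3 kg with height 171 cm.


BMI = weight / height^2
height = 171 cm = 1.71 m
BMI = 124.3 / 1.71^2
BMI = 42.51 kg/m^2


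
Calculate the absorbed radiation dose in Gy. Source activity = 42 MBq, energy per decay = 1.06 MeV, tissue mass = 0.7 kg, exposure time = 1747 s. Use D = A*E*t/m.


A = 42 MBq = 4.2000e+07 Bq
E = 1.06 MeV = 1.69812e-13 J
D = A*E*t/m = 4.2000e+07*1.69812e-13*1747/0.7
D = 0.0178 Gy


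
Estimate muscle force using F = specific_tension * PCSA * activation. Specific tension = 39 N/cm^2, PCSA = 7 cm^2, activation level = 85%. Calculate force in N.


F = sigma * PCSA * activation
F = 39 * 7 * 0.85
F = 232 N


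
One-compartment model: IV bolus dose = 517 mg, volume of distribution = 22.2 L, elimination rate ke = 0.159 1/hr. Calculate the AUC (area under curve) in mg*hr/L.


C0 = Dose/Vd = 517/22.2 = 23.2883 mg/L
AUC = C0/ke = 23.2883/0.159
AUC = 146.5 mg*hr/L


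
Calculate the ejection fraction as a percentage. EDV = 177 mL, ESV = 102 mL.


SV = EDV - ESV = 177 - 102 = 75 mL
EF = SV/EDV * 100 = 75/177 * 100
EF = 42.37%


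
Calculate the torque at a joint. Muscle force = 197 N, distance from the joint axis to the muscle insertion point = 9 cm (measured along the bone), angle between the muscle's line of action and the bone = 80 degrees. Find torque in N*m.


Torque = F * d * sin(theta)   (moment arm = d*sin(theta))
d = 9 cm = 0.09 m
Torque = 197 * 0.09 * sin(80)
Torque = 17.46 N*m


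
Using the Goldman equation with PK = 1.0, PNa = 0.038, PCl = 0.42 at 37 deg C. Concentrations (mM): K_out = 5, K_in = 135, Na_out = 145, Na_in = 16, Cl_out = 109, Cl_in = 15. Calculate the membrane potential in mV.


Vm = (RT/F)*ln((PK*Ko + PNa*Nao + PCl*Cli)/(PK*Ki + PNa*Nai + PCl*Clo))
Numer = 16.81, Denom = 181.388
Vm = -63.57 mV


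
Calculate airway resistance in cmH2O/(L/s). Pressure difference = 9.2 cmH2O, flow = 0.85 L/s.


R = dP / flow
R = 9.2 / 0.85
R = 10.82 cmH2O/(L/s)


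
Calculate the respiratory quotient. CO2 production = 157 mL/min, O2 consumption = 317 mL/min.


RQ = VCO2 / VO2
RQ = 157 / 317
RQ = 0.4953


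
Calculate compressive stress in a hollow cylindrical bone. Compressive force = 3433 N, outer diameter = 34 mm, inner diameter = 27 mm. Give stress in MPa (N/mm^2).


A = pi*(r_o^2 - r_i^2)
r_o = 17 mm, r_i = 13.5 mm
A = 335.365 mm^2
sigma = F/A = 3433 / 335.365
sigma = 10.24 MPa


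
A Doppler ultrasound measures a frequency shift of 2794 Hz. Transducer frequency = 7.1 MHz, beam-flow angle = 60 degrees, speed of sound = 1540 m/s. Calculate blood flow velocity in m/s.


v = fd * c / (2 * f0 * cos(theta))
v = 2794 * 1540 / (2 * 7.1000e+06 * cos(60))
v = 0.606 m/s


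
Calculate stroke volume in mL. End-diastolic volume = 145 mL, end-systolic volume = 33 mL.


SV = EDV - ESV
SV = 145 - 33
SV = 112 mL


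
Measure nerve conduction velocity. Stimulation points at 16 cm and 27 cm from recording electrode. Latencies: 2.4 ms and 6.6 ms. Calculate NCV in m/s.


Distance = (27 - 16) / 100 = 0.11 m
dt = (6.6 - 2.4) / 1000 = 0.0042 s
NCV = dist / dt = 26.19 m/s


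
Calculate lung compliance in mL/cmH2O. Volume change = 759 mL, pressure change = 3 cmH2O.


C = dV / dP
C = 759 / 3
C = 253 mL/cmH2O


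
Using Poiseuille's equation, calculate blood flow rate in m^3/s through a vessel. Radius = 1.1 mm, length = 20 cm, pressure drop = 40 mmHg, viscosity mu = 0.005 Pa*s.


Q = pi*r^4*dP / (8*mu*L)
r = 0.0011 m, L = 0.2 m
dP = 40 mmHg = 5332.88 Pa
Q = 3.0661e-06 m^3/s


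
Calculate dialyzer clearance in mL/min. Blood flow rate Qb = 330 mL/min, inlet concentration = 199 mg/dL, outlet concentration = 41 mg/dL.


K = Qb * (Cb_in - Cb_out) / Cb_in
K = 330 * (199 - 41) / 199
K = 262 mL/min


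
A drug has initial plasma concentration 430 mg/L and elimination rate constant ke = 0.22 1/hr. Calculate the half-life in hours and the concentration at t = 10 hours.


t_half = ln(2) / ke = 0.693147 / 0.22 = 3.151 hr
C(t) = C0 * exp(-ke*t) = 430 * exp(-0.22*10)
C(10) = 47.65 mg/L


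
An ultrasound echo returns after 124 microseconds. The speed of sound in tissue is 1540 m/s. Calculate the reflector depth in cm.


depth = c * t / 2
t = 124 us = 1.2400e-04 s
depth = 1540 * 1.2400e-04 / 2
depth = 0.09548 m = 9.548 cm


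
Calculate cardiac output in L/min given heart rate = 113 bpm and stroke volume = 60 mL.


CO = HR * SV
CO = 113 * 60 / 1000
CO = 6.78 L/min


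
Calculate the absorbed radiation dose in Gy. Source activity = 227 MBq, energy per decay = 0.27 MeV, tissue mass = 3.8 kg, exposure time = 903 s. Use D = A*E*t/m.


A = 227 MBq = 2.2700e+08 Bq
E = 0.27 MeV = 4.3254e-14 J
D = A*E*t/m = 2.2700e+08*4.3254e-14*903/3.8
D = 0.002333 Gy


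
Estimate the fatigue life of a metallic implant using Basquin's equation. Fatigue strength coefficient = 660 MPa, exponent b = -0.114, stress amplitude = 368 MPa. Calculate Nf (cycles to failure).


sigma_a = sigma_f' * (2Nf)^b
2Nf = (sigma_a/sigma_f')^(1/b)
2Nf = (368/660)^(1/-0.114)
2Nf = 168.03685
Nf = 84.02


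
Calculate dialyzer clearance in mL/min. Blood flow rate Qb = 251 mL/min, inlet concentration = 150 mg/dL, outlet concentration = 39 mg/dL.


K = Qb * (Cb_in - Cb_out) / Cb_in
K = 251 * (150 - 39) / 150
K = 185.7 mL/min


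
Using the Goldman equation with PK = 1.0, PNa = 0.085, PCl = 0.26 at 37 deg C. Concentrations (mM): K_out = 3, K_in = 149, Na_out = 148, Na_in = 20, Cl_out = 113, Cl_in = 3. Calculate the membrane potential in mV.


Vm = (RT/F)*ln((PK*Ko + PNa*Nao + PCl*Cli)/(PK*Ki + PNa*Nai + PCl*Clo))
Numer = 16.36, Denom = 180.08
Vm = -64.1 mV


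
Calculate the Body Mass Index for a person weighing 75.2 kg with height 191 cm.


BMI = weight / height^2
height = 191 cm = 1.91 m
BMI = 75.2 / 1.91^2
BMI = 20.61 kg/m^2


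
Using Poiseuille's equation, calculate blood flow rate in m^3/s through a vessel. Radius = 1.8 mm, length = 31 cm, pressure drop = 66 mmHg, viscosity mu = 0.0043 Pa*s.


Q = pi*r^4*dP / (8*mu*L)
r = 0.0018 m, L = 0.31 m
dP = 66 mmHg = 8799.252 Pa
Q = 2.7212e-05 m^3/s


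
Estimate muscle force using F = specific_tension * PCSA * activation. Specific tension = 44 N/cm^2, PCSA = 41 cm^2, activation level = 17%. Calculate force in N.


F = sigma * PCSA * activation
F = 44 * 41 * 0.17
F = 306.7 N


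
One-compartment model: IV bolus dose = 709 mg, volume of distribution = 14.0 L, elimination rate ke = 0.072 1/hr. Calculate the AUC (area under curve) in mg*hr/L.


C0 = Dose/Vd = 709/14.0 = 50.6429 mg/L
AUC = C0/ke = 50.6429/0.072
AUC = 703.4 mg*hr/L


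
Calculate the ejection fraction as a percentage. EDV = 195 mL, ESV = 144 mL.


SV = EDV - ESV = 195 - 144 = 51 mL
EF = SV/EDV * 100 = 51/195 * 100
EF = 26.15%


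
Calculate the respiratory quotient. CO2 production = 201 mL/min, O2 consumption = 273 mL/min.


RQ = VCO2 / VO2
RQ = 201 / 273
RQ = 0.7363


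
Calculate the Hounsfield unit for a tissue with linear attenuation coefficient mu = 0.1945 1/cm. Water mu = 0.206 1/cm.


HU = ((mu_tissue - mu_water) / mu_water) * 1000
HU = ((0.1945 - 0.206) / 0.206) * 1000
HU = -55.83


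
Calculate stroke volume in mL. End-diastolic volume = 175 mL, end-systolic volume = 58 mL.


SV = EDV - ESV
SV = 175 - 58
SV = 117 mL


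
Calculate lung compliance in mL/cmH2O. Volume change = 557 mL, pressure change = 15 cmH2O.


C = dV / dP
C = 557 / 15
C = 37.13 mL/cmH2O


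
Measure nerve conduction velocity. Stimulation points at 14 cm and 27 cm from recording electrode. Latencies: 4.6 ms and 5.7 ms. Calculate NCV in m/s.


Distance = (27 - 14) / 100 = 0.13 m
dt = (5.7 - 4.6) / 1000 = 0.0011 s
NCV = dist / dt = 118.2 m/s


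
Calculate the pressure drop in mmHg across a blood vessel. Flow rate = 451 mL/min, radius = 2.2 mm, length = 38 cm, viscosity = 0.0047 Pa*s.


dP = 8*mu*L*Q / (pi*r^4)
Q = 451 mL/min = 7.51667e-06 m^3/s
dP = 1459.34 Pa = 1459.34 / 133.322 mmHg = 10.95 mmHg


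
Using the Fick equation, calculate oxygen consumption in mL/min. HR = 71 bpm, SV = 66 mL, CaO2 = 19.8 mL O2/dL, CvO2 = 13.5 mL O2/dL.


CO = HR*SV = 71*66/1000 = 4.686 L/min
a-v O2 diff = 19.8 - 13.5 = 6.3 mL/dL
VO2 = CO * (CaO2-CvO2) * 10 dL/L
VO2 = 4.686 * 6.3 * 10
VO2 = 295.2 mL/min


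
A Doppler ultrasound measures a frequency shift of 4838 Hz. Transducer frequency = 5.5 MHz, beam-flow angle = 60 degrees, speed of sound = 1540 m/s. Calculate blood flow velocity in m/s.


v = fd * c / (2 * f0 * cos(theta))
v = 4838 * 1540 / (2 * 5.5000e+06 * cos(60))
v = 1.355 m/s


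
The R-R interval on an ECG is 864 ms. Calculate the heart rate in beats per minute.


HR = 60 / RR_interval(s)
RR = 864 ms = 0.864 s
HR = 60 / 0.864 = 69.44 bpm


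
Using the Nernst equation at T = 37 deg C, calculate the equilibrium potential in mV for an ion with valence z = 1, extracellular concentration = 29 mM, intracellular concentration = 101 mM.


E = (RT/(zF)) * ln(C_out/C_in)
T = 37 + 273.15 = 310.15 K
E = (8.314 * 310.15 / (1 * 96485)) * ln(29/101)
E = -33.35 mV


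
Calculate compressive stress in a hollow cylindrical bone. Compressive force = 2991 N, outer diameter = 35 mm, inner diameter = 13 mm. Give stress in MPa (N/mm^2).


A = pi*(r_o^2 - r_i^2)
r_o = 17.5 mm, r_i = 6.5 mm
A = 829.38 mm^2
sigma = F/A = 2991 / 829.38
sigma = 3.606 MPa


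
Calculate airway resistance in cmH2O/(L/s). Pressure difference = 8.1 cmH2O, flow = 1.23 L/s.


R = dP / flow
R = 8.1 / 1.23
R = 6.585 cmH2O/(L/s)


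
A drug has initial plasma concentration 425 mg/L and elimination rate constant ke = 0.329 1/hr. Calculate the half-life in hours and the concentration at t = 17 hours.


t_half = ln(2) / ke = 0.693147 / 0.329 = 2.107 hr
C(t) = C0 * exp(-ke*t) = 425 * exp(-0.329*17)
C(17) = 1.583 mg/L


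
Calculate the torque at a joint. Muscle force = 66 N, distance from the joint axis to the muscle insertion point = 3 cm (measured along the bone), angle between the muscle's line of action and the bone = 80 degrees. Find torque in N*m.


Torque = F * d * sin(theta)   (moment arm = d*sin(theta))
d = 3 cm = 0.03 m
Torque = 66 * 0.03 * sin(80)
Torque = 1.95 N*m


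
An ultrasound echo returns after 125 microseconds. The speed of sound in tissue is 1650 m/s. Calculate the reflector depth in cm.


depth = c * t / 2
t = 125 us = 1.2500e-04 s
depth = 1650 * 1.2500e-04 / 2
depth = 0.103125 m = 10.3125 cm


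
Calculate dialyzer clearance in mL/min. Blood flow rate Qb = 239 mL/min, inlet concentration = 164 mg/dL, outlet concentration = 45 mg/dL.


K = Qb * (Cb_in - Cb_out) / Cb_in
K = 239 * (164 - 45) / 164
K = 173.4 mL/min


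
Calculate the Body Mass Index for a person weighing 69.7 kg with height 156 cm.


BMI = weight / height^2
height = 156 cm = 1.56 m
BMI = 69.7 / 1.56^2
BMI = 28.64 kg/m^2


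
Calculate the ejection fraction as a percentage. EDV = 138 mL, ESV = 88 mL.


SV = EDV - ESV = 138 - 88 = 50 mL
EF = SV/EDV * 100 = 50/138 * 100
EF = 36.23%


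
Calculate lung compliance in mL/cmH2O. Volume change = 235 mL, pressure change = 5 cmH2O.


C = dV / dP
C = 235 / 5
C = 47 mL/cmH2O


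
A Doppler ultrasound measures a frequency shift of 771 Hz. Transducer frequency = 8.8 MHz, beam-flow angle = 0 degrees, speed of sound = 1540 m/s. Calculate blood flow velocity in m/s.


v = fd * c / (2 * f0 * cos(theta))
v = 771 * 1540 / (2 * 8.8000e+06 * cos(0))
v = 0.06746 m/s


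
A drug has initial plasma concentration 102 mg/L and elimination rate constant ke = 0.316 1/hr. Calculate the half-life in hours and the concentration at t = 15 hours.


t_half = ln(2) / ke = 0.693147 / 0.316 = 2.194 hr
C(t) = C0 * exp(-ke*t) = 102 * exp(-0.316*15)
C(15) = 0.8913 mg/L


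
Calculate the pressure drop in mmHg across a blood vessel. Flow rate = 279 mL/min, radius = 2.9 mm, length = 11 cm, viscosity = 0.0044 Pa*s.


dP = 8*mu*L*Q / (pi*r^4)
Q = 279 mL/min = 4.65e-06 m^3/s
dP = 81.0301 Pa = 81.0301 / 133.322 mmHg = 0.6078 mmHg


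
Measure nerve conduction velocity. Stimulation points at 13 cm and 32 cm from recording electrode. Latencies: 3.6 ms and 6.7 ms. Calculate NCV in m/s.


Distance = (32 - 13) / 100 = 0.19 m
dt = (6.7 - 3.6) / 1000 = 0.0031 s
NCV = dist / dt = 61.29 m/s


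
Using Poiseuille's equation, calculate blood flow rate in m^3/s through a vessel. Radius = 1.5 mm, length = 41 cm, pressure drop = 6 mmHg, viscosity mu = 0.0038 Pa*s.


Q = pi*r^4*dP / (8*mu*L)
r = 0.0015 m, L = 0.41 m
dP = 6 mmHg = 799.932 Pa
Q = 1.0207e-06 m^3/s


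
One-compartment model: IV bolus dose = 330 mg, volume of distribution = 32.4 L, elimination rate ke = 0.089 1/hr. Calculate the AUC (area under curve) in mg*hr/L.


C0 = Dose/Vd = 330/32.4 = 10.1852 mg/L
AUC = C0/ke = 10.1852/0.089
AUC = 114.4 mg*hr/L


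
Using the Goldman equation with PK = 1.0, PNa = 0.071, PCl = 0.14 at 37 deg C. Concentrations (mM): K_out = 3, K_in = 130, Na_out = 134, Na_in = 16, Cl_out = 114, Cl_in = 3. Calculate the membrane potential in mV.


Vm = (RT/F)*ln((PK*Ko + PNa*Nao + PCl*Cli)/(PK*Ki + PNa*Nai + PCl*Clo))
Numer = 12.934, Denom = 147.096
Vm = -64.98 mV


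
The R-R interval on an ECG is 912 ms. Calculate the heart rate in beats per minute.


HR = 60 / RR_interval(s)
RR = 912 ms = 0.912 s
HR = 60 / 0.912 = 65.79 bpm


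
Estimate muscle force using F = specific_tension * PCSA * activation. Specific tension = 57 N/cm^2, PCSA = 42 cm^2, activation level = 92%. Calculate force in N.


F = sigma * PCSA * activation
F = 57 * 42 * 0.92
F = 2202 N


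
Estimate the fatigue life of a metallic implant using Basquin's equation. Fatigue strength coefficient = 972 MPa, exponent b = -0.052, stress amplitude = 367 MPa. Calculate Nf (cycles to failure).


sigma_a = sigma_f' * (2Nf)^b
2Nf = (sigma_a/sigma_f')^(1/b)
2Nf = (367/972)^(1/-0.052)
2Nf = 1.3633873e+08
Nf = 6.8169e+07


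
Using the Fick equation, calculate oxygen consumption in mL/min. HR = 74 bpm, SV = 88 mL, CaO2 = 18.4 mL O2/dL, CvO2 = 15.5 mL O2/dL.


CO = HR*SV = 74*88/1000 = 6.512 L/min
a-v O2 diff = 18.4 - 15.5 = 2.9 mL/dL
VO2 = CO * (CaO2-CvO2) * 10 dL/L
VO2 = 6.512 * 2.9 * 10
VO2 = 188.8 mL/min


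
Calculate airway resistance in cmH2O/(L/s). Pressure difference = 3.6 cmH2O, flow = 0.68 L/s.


R = dP / flow
R = 3.6 / 0.68
R = 5.294 cmH2O/(L/s)


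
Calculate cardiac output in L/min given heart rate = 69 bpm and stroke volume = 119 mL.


CO = HR * SV
CO = 69 * 119 / 1000
CO = 8.211 L/min


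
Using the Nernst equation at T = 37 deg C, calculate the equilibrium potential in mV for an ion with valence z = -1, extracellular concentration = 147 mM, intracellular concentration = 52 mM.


E = (RT/(zF)) * ln(C_out/C_in)
T = 37 + 273.15 = 310.15 K
E = (8.314 * 310.15 / (-1 * 96485)) * ln(147/52)
E = -27.77 mV


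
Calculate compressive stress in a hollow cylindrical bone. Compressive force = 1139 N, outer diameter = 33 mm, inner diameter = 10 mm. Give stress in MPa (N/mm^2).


A = pi*(r_o^2 - r_i^2)
r_o = 16.5 mm, r_i = 5 mm
A = 776.759 mm^2
sigma = F/A = 1139 / 776.759
sigma = 1.466 MPa


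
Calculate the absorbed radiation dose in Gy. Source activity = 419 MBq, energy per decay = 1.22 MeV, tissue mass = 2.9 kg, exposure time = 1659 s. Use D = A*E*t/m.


A = 419 MBq = 4.1900e+08 Bq
E = 1.22 MeV = 1.95444e-13 J
D = A*E*t/m = 4.1900e+08*1.95444e-13*1659/2.9
D = 0.04685 Gy


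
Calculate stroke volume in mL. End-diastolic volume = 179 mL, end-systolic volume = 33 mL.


SV = EDV - ESV
SV = 179 - 33
SV = 146 mL


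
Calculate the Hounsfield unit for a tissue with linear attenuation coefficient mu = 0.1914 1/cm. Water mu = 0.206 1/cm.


HU = ((mu_tissue - mu_water) / mu_water) * 1000
HU = ((0.1914 - 0.206) / 0.206) * 1000
HU = -70.87


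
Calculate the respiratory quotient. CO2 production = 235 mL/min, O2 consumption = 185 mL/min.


RQ = VCO2 / VO2
RQ = 235 / 185
RQ = 1.27


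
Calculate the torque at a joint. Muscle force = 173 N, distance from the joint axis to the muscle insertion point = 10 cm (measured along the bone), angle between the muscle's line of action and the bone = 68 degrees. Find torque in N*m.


Torque = F * d * sin(theta)   (moment arm = d*sin(theta))
d = 10 cm = 0.1 m
Torque = 173 * 0.1 * sin(68)
Torque = 16.04 N*m


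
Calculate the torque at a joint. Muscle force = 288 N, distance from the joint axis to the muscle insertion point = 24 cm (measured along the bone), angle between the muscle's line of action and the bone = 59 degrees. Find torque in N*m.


Torque = F * d * sin(theta)   (moment arm = d*sin(theta))
d = 24 cm = 0.24 m
Torque = 288 * 0.24 * sin(59)
Torque = 59.25 N*m


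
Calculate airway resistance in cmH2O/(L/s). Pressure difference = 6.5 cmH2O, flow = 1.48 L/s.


R = dP / flow
R = 6.5 / 1.48
R = 4.392 cmH2O/(L/s)


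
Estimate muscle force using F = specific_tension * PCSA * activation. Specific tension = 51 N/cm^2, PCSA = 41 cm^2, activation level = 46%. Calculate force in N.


F = sigma * PCSA * activation
F = 51 * 41 * 0.46
F = 961.9 N


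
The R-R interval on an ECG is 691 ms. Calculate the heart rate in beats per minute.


HR = 60 / RR_interval(s)
RR = 691 ms = 0.691 s
HR = 60 / 0.691 = 86.83 bpm


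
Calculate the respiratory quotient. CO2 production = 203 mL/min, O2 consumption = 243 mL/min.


RQ = VCO2 / VO2
RQ = 203 / 243
RQ = 0.8354


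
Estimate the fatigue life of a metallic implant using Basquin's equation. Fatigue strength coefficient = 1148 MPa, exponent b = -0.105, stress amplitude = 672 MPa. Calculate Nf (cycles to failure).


sigma_a = sigma_f' * (2Nf)^b
2Nf = (sigma_a/sigma_f')^(1/b)
2Nf = (672/1148)^(1/-0.105)
2Nf = 164.0504
Nf = 82.03


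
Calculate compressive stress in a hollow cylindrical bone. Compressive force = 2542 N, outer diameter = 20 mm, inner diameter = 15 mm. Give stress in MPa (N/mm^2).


A = pi*(r_o^2 - r_i^2)
r_o = 10 mm, r_i = 7.5 mm
A = 137.445 mm^2
sigma = F/A = 2542 / 137.445
sigma = 18.49 MPa


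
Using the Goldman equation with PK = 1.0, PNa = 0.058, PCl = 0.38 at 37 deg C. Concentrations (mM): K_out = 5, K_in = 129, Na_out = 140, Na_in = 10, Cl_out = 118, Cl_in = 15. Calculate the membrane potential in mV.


Vm = (RT/F)*ln((PK*Ko + PNa*Nao + PCl*Cli)/(PK*Ki + PNa*Nai + PCl*Clo))
Numer = 18.82, Denom = 174.42
Vm = -59.51 mV


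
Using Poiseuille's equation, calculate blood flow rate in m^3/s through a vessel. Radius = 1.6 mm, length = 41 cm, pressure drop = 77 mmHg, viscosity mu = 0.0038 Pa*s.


Q = pi*r^4*dP / (8*mu*L)
r = 0.0016 m, L = 0.41 m
dP = 77 mmHg = 10265.794 Pa
Q = 1.6958e-05 m^3/s


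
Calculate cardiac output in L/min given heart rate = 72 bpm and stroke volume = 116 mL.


CO = HR * SV
CO = 72 * 116 / 1000
CO = 8.352 L/min


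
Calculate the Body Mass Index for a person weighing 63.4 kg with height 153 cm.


BMI = weight / height^2
height = 153 cm = 1.53 m
BMI = 63.4 / 1.53^2
BMI = 27.08 kg/m^2


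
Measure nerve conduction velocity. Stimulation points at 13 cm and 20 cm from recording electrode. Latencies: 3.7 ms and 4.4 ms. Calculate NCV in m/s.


Distance = (20 - 13) / 100 = 0.07 m
dt = (4.4 - 3.7) / 1000 = 7.0000e-04 s
NCV = dist / dt = 100 m/s


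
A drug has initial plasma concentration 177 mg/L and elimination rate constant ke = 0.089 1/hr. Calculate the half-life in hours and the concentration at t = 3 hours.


t_half = ln(2) / ke = 0.693147 / 0.089 = 7.788 hr
C(t) = C0 * exp(-ke*t) = 177 * exp(-0.089*3)
C(3) = 135.5 mg/L


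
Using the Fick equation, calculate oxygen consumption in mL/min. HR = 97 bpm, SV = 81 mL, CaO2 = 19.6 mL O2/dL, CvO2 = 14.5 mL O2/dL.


CO = HR*SV = 97*81/1000 = 7.857 L/min
a-v O2 diff = 19.6 - 14.5 = 5.1 mL/dL
VO2 = CO * (CaO2-CvO2) * 10 dL/L
VO2 = 7.857 * 5.1 * 10
VO2 = 400.7 mL/min


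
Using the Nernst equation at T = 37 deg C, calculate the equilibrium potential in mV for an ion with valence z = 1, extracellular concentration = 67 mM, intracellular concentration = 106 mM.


E = (RT/(zF)) * ln(C_out/C_in)
T = 37 + 273.15 = 310.15 K
E = (8.314 * 310.15 / (1 * 96485)) * ln(67/106)
E = -12.26 mV


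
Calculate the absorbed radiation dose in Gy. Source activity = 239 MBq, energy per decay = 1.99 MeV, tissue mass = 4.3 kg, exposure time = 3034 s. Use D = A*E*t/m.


A = 239 MBq = 2.3900e+08 Bq
E = 1.99 MeV = 3.18798e-13 J
D = A*E*t/m = 2.3900e+08*3.18798e-13*3034/4.3
D = 0.05376 Gy


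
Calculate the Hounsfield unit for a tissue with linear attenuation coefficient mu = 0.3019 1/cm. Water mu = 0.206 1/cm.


HU = ((mu_tissue - mu_water) / mu_water) * 1000
HU = ((0.3019 - 0.206) / 0.206) * 1000
HU = 465.5


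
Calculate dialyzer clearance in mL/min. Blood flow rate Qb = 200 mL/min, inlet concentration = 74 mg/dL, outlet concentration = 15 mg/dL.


K = Qb * (Cb_in - Cb_out) / Cb_in
K = 200 * (74 - 15) / 74
K = 159.5 mL/min


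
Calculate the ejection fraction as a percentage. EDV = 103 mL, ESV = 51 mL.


SV = EDV - ESV = 103 - 51 = 52 mL
EF = SV/EDV * 100 = 52/103 * 100
EF = 50.49%


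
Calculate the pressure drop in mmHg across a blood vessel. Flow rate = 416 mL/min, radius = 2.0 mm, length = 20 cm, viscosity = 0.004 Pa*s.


dP = 8*mu*L*Q / (pi*r^4)
Q = 416 mL/min = 6.93333e-06 m^3/s
dP = 882.779 Pa = 882.779 / 133.322 mmHg = 6.621 mmHg


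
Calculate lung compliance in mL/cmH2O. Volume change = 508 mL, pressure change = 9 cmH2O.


C = dV / dP
C = 508 / 9
C = 56.44 mL/cmH2O


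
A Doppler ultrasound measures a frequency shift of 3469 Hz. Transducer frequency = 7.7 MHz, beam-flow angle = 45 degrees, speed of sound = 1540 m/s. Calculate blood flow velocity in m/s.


v = fd * c / (2 * f0 * cos(theta))
v = 3469 * 1540 / (2 * 7.7000e+06 * cos(45))
v = 0.4906 m/s


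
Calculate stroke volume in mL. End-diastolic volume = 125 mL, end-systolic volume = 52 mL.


SV = EDV - ESV
SV = 125 - 52
SV = 73 mL


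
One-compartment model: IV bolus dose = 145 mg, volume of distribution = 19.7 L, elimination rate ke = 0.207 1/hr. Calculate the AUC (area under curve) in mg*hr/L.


C0 = Dose/Vd = 145/19.7 = 7.36041 mg/L
AUC = C0/ke = 7.36041/0.207
AUC = 35.56 mg*hr/L


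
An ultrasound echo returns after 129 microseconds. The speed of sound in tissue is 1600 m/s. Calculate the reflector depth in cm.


depth = c * t / 2
t = 129 us = 1.2900e-04 s
depth = 1600 * 1.2900e-04 / 2
depth = 0.1032 m = 10.32 cm


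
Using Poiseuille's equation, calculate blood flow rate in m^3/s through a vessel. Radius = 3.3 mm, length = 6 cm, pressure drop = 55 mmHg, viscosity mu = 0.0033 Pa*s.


Q = pi*r^4*dP / (8*mu*L)
r = 0.0033 m, L = 0.06 m
dP = 55 mmHg = 7332.71 Pa
Q = 0.001725 m^3/s


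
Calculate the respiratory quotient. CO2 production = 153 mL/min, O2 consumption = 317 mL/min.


RQ = VCO2 / VO2
RQ = 153 / 317
RQ = 0.4826


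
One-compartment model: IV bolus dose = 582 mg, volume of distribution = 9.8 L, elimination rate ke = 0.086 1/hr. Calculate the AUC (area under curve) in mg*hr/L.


C0 = Dose/Vd = 582/9.8 = 59.3878 mg/L
AUC = C0/ke = 59.3878/0.086
AUC = 690.6 mg*hr/L


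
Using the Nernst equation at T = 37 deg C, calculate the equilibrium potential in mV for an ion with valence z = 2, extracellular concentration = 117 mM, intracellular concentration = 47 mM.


E = (RT/(zF)) * ln(C_out/C_in)
T = 37 + 273.15 = 310.15 K
E = (8.314 * 310.15 / (2 * 96485)) * ln(117/47)
E = 12.19 mV


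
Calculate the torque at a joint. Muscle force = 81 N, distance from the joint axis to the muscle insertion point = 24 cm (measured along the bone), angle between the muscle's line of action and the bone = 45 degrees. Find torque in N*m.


Torque = F * d * sin(theta)   (moment arm = d*sin(theta))
d = 24 cm = 0.24 m
Torque = 81 * 0.24 * sin(45)
Torque = 13.75 N*m


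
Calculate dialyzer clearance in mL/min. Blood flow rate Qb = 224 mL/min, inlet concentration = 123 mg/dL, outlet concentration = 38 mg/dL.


K = Qb * (Cb_in - Cb_out) / Cb_in
K = 224 * (123 - 38) / 123
K = 154.8 mL/min


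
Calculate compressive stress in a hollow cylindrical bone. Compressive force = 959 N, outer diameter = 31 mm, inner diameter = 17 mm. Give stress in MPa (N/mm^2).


A = pi*(r_o^2 - r_i^2)
r_o = 15.5 mm, r_i = 8.5 mm
A = 527.788 mm^2
sigma = F/A = 959 / 527.788
sigma = 1.817 MPa


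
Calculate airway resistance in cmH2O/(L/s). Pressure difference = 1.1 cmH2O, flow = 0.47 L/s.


R = dP / flow
R = 1.1 / 0.47
R = 2.34 cmH2O/(L/s)


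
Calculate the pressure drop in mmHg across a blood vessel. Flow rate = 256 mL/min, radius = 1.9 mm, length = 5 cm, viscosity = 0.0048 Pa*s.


dP = 8*mu*L*Q / (pi*r^4)
Q = 256 mL/min = 4.26667e-06 m^3/s
dP = 200.09 Pa = 200.09 / 133.322 mmHg = 1.501 mmHg


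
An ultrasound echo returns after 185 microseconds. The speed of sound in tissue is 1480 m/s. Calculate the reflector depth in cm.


depth = c * t / 2
t = 185 us = 1.8500e-04 s
depth = 1480 * 1.8500e-04 / 2
depth = 0.1369 m = 13.69 cm


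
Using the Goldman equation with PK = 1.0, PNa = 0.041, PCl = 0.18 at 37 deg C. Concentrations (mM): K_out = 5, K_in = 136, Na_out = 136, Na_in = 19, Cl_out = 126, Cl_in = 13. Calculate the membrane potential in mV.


Vm = (RT/F)*ln((PK*Ko + PNa*Nao + PCl*Cli)/(PK*Ki + PNa*Nai + PCl*Clo))
Numer = 12.916, Denom = 159.459
Vm = -67.17 mV


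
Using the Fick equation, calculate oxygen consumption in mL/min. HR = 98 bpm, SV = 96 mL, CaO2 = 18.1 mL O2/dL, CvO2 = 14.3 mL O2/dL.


CO = HR*SV = 98*96/1000 = 9.408 L/min
a-v O2 diff = 18.1 - 14.3 = 3.8 mL/dL
VO2 = CO * (CaO2-CvO2) * 10 dL/L
VO2 = 9.408 * 3.8 * 10
VO2 = 357.5 mL/min


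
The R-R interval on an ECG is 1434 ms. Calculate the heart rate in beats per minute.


HR = 60 / RR_interval(s)
RR = 1434 ms = 1.434 s
HR = 60 / 1.434 = 41.84 bpm


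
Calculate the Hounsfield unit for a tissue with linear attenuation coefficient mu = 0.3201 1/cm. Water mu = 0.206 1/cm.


HU = ((mu_tissue - mu_water) / mu_water) * 1000
HU = ((0.3201 - 0.206) / 0.206) * 1000
HU = 553.9


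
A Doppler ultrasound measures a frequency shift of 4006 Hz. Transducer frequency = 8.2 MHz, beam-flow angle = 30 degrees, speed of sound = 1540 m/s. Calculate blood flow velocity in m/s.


v = fd * c / (2 * f0 * cos(theta))
v = 4006 * 1540 / (2 * 8.2000e+06 * cos(30))
v = 0.4344 m/s


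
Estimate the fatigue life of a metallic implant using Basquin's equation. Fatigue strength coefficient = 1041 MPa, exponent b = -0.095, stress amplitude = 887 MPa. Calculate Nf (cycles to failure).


sigma_a = sigma_f' * (2Nf)^b
2Nf = (sigma_a/sigma_f')^(1/b)
2Nf = (887/1041)^(1/-0.095)
2Nf = 5.3934209
Nf = 2.697


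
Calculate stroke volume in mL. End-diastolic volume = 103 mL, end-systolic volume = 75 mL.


SV = EDV - ESV
SV = 103 - 75
SV = 28 mL


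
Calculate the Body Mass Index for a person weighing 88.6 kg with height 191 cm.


BMI = weight / height^2
height = 191 cm = 1.91 m
BMI = 88.6 / 1.91^2
BMI = 24.29 kg/m^2


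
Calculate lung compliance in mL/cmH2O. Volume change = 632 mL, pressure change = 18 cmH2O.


C = dV / dP
C = 632 / 18
C = 35.11 mL/cmH2O


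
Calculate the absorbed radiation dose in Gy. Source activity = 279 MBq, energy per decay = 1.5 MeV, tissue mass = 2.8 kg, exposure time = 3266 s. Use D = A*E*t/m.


A = 279 MBq = 2.7900e+08 Bq
E = 1.5 MeV = 2.403e-13 J
D = A*E*t/m = 2.7900e+08*2.403e-13*3266/2.8
D = 0.0782 Gy


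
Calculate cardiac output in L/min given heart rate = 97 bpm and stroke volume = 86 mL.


CO = HR * SV
CO = 97 * 86 / 1000
CO = 8.342 L/min


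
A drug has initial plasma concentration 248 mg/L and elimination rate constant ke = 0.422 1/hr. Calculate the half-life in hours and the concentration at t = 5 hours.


t_half = ln(2) / ke = 0.693147 / 0.422 = 1.643 hr
C(t) = C0 * exp(-ke*t) = 248 * exp(-0.422*5)
C(5) = 30.07 mg/L


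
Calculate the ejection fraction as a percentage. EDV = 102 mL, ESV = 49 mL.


SV = EDV - ESV = 102 - 49 = 53 mL
EF = SV/EDV * 100 = 53/102 * 100
EF = 51.96%


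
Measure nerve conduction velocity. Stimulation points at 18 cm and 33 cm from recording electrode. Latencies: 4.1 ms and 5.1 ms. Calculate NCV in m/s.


Distance = (33 - 18) / 100 = 0.15 m
dt = (5.1 - 4.1) / 1000 = 0.001 s
NCV = dist / dt = 150 m/s


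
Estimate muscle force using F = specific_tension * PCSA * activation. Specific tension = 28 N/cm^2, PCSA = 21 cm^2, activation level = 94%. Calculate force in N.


F = sigma * PCSA * activation
F = 28 * 21 * 0.94
F = 552.7 N


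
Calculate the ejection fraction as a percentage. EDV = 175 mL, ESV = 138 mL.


SV = EDV - ESV = 175 - 138 = 37 mL
EF = SV/EDV * 100 = 37/175 * 100
EF = 21.14%


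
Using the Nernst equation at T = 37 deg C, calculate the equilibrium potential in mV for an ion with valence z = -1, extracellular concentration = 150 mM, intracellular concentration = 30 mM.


E = (RT/(zF)) * ln(C_out/C_in)
T = 37 + 273.15 = 310.15 K
E = (8.314 * 310.15 / (-1 * 96485)) * ln(150/30)
E = -43.01 mV
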